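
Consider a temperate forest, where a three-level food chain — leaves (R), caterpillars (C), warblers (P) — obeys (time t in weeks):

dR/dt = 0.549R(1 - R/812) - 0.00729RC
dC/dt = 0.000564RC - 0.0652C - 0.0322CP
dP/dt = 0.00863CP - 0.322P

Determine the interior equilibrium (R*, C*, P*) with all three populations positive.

From dP/dt = 0: 0.00863C* = 0.322, so C* = 37.3.
From dR/dt = 0: 0.549(1 - R*/812) = 0.00729·37.3, giving R* = 812·(1 - 0.495) = 410.
From dC/dt = 0: 0.000564·410 - 0.0652 = 0.0322P*, so P* = 0.166/0.0322 = 5.15.

R* ≈ 410, C* ≈ 37.3, P* ≈ 5.15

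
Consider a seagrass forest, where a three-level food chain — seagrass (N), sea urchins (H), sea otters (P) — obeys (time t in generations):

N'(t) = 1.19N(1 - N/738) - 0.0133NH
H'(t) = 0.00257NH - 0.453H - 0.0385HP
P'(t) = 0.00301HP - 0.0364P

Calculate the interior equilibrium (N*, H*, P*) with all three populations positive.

N* ≈ 638, H* ≈ 12.1, P* ≈ 30.8

From dP/dt = 0: 0.00301H* = 0.0364, so H* = 12.1.
From dN/dt = 0: 1.19(1 - N*/738) = 0.0133·12.1, giving N* = 738·(1 - 0.135) = 638.
From dH/dt = 0: 0.00257·638 - 0.453 = 0.0385P*, so P* = 1.19/0.0385 = 30.8.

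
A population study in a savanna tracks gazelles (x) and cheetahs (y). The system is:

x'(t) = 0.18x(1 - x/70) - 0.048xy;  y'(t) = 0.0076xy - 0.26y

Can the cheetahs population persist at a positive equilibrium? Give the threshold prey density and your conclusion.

The predator equation gives dy/dt > 0 only when x > 0.26/0.0076 = 34.2.
Without the predator, x → K = 70. Since 70 > 34.2, the predator can invade and persist.

Threshold x = 34.2; K > 34.2, so yes, the predator persists.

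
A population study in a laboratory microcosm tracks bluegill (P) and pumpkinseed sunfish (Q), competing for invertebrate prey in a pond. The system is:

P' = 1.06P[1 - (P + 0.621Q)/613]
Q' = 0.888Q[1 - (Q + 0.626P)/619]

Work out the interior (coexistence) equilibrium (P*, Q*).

Setting both brackets to zero gives the nullclines P + 0.621Q = 613 and 0.626P + Q = 619.
Substituting Q = 619 - 0.626P into the first: P(1 - 0.621·0.626) = 613 - 0.621·619.
So P* = 229/0.611 = 374, and then Q* = 619 - 0.626·374 = 385.

P* ≈ 374, Q* ≈ 385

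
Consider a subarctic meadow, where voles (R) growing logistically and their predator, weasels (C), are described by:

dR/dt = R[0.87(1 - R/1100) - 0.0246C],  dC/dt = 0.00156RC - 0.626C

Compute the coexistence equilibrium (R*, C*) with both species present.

From dC/dt = 0 with C > 0: 0.00156R* = 0.626, so R* = 401.
Substitute into dR/dt = 0: 0.87(1 - 401/1100) = 0.0246C*.
The bracket is 0.635, giving C* = 0.553/0.0246 = 22.5.

R* ≈ 401, C* ≈ 22.5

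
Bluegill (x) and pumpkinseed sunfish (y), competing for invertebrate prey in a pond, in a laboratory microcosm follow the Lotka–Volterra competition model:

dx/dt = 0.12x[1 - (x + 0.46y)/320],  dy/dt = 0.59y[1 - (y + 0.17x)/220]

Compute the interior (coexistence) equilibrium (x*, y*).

x* ≈ 237, y* ≈ 180

Setting both brackets to zero gives the nullclines x + 0.46y = 320 and 0.17x + y = 220.
Substituting y = 220 - 0.17x into the first: x(1 - 0.46·0.17) = 320 - 0.46·220.
So x* = 219/0.922 = 237, and then y* = 220 - 0.17·237 = 180.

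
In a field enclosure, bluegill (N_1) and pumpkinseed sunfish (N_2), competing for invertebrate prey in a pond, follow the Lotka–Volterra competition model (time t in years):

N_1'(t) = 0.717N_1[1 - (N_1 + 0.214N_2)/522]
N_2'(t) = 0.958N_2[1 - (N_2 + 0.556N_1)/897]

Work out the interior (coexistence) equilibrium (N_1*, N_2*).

Setting both brackets to zero gives the nullclines N_1 + 0.214N_2 = 522 and 0.556N_1 + N_2 = 897.
Substituting N_2 = 897 - 0.556N_1 into the first: N_1(1 - 0.214·0.556) = 522 - 0.214·897.
So N_1* = 330/0.881 = 375, and then N_2* = 897 - 0.556·375 = 689.

N_1* ≈ 375, N_2* ≈ 689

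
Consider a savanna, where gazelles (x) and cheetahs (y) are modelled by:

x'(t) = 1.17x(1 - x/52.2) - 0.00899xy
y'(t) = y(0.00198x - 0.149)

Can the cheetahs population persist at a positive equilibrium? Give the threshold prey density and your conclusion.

Threshold x = 75.3; K < 75.3, so no, the predator goes extinct.

The predator equation gives dy/dt > 0 only when x > 0.149/0.00198 = 75.3.
Without the predator, x → K = 52.2. Since 52.2 < 75.3, the predator cannot invade.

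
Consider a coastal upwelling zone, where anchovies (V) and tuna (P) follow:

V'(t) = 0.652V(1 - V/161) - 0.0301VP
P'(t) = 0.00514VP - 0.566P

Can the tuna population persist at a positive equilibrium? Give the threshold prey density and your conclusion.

The predator equation gives dP/dt > 0 only when V > 0.566/0.00514 = 110.
Without the predator, V → K = 161. Since 161 > 110, the predator can invade and persist.

Threshold V = 110; K > 110, so yes, the predator persists.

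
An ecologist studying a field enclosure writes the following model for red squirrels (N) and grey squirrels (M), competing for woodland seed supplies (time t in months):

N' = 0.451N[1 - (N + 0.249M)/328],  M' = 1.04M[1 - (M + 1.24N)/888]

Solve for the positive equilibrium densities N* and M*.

Setting both brackets to zero gives the nullclines N + 0.249M = 328 and 1.24N + M = 888.
Substituting M = 888 - 1.24N into the first: N(1 - 0.249·1.24) = 328 - 0.249·888.
So N* = 107/0.691 = 155, and then M* = 888 - 1.24·155 = 696.

N* ≈ 155, M* ≈ 696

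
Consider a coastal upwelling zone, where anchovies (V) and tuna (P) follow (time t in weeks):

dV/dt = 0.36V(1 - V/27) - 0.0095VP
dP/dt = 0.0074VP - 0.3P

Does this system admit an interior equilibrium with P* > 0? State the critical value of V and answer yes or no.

The predator equation gives dP/dt > 0 only when V > 0.3/0.0074 = 40.5.
Without the predator, V → K = 27. Since 27 < 40.5, the predator cannot invade.

Threshold V = 40.5; K < 40.5, so no, the predator goes extinct.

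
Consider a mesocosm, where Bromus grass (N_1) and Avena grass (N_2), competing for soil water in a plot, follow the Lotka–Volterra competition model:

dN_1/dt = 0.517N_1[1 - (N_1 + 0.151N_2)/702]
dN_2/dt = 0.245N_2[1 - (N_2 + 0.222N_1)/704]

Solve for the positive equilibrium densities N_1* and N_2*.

Setting both brackets to zero gives the nullclines N_1 + 0.151N_2 = 702 and 0.222N_1 + N_2 = 704.
Substituting N_2 = 704 - 0.222N_1 into the first: N_1(1 - 0.151·0.222) = 702 - 0.151·704.
So N_1* = 596/0.966 = 616, and then N_2* = 704 - 0.222·616 = 567.

N_1* ≈ 616, N_2* ≈ 567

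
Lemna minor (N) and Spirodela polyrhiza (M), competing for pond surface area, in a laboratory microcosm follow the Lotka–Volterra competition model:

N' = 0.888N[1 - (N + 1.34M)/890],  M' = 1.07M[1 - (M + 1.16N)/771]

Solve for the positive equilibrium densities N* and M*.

N* ≈ 258, M* ≈ 472

Setting both brackets to zero gives the nullclines N + 1.34M = 890 and 1.16N + M = 771.
Substituting M = 771 - 1.16N into the first: N(1 - 1.34·1.16) = 890 - 1.34·771.
So N* = -143/-0.554 = 258, and then M* = 771 - 1.16·258 = 472.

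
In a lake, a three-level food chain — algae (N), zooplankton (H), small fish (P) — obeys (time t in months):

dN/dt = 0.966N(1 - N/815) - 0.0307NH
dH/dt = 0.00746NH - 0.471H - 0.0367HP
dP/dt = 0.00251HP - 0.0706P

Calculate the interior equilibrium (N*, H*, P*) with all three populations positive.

N* ≈ 86.5, H* ≈ 28.1, P* ≈ 4.74

From dP/dt = 0: 0.00251H* = 0.0706, so H* = 28.1.
From dN/dt = 0: 0.966(1 - N*/815) = 0.0307·28.1, giving N* = 815·(1 - 0.894) = 86.5.
From dH/dt = 0: 0.00746·86.5 - 0.471 = 0.0367P*, so P* = 0.174/0.0367 = 4.74.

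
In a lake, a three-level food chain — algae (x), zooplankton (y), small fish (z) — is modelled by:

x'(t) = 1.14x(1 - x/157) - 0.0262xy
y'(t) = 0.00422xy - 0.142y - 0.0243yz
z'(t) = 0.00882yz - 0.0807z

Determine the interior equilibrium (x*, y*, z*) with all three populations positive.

x* ≈ 124, y* ≈ 9.15, z* ≈ 15.7

From dz/dt = 0: 0.00882y* = 0.0807, so y* = 9.15.
From dx/dt = 0: 1.14(1 - x*/157) = 0.0262·9.15, giving x* = 157·(1 - 0.21) = 124.
From dy/dt = 0: 0.00422·124 - 0.142 = 0.0243z*, so z* = 0.381/0.0243 = 15.7.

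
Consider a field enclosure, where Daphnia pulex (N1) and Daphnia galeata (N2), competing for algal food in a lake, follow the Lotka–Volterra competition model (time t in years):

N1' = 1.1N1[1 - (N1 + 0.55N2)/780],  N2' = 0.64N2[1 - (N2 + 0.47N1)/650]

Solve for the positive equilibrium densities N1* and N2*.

Setting both brackets to zero gives the nullclines N1 + 0.55N2 = 780 and 0.47N1 + N2 = 650.
Substituting N2 = 650 - 0.47N1 into the first: N1(1 - 0.55·0.47) = 780 - 0.55·650.
So N1* = 422/0.742 = 570, and then N2* = 650 - 0.47·570 = 382.

N1* ≈ 570, N2* ≈ 382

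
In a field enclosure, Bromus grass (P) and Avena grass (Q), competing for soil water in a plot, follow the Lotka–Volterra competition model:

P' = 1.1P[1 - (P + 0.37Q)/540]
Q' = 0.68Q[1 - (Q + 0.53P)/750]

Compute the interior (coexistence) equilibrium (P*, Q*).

Setting both brackets to zero gives the nullclines P + 0.37Q = 540 and 0.53P + Q = 750.
Substituting Q = 750 - 0.53P into the first: P(1 - 0.37·0.53) = 540 - 0.37·750.
So P* = 262/0.804 = 327, and then Q* = 750 - 0.53·327 = 577.

P* ≈ 327, Q* ≈ 577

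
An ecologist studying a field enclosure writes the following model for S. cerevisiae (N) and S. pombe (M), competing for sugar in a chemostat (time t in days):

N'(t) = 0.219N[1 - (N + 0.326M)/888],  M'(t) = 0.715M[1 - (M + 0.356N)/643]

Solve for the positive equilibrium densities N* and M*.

N* ≈ 767, M* ≈ 370

Setting both brackets to zero gives the nullclines N + 0.326M = 888 and 0.356N + M = 643.
Substituting M = 643 - 0.356N into the first: N(1 - 0.326·0.356) = 888 - 0.326·643.
So N* = 678/0.884 = 767, and then M* = 643 - 0.356·767 = 370.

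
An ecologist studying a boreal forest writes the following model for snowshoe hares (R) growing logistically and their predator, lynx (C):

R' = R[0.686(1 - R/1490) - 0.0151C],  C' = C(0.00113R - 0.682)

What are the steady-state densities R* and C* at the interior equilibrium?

R* ≈ 604, C* ≈ 27

From dC/dt = 0 with C > 0: 0.00113R* = 0.682, so R* = 604.
Substitute into dR/dt = 0: 0.686(1 - 604/1490) = 0.0151C*.
The bracket is 0.595, giving C* = 0.408/0.0151 = 27.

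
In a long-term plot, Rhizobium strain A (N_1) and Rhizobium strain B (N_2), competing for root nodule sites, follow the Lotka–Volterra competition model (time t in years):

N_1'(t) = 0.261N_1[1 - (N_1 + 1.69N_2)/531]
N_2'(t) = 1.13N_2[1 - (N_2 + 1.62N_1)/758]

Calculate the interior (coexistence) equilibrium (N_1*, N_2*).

N_1* ≈ 432, N_2* ≈ 58.8

Setting both brackets to zero gives the nullclines N_1 + 1.69N_2 = 531 and 1.62N_1 + N_2 = 758.
Substituting N_2 = 758 - 1.62N_1 into the first: N_1(1 - 1.69·1.62) = 531 - 1.69·758.
So N_1* = -750/-1.74 = 432, and then N_2* = 758 - 1.62·432 = 58.8.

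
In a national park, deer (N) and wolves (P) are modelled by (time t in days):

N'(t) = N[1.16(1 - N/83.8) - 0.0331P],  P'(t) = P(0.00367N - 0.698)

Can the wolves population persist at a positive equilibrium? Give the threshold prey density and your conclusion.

Threshold N = 190; K < 190, so no, the predator goes extinct.

The predator equation gives dP/dt > 0 only when N > 0.698/0.00367 = 190.
Without the predator, N → K = 83.8. Since 83.8 < 190, the predator cannot invade.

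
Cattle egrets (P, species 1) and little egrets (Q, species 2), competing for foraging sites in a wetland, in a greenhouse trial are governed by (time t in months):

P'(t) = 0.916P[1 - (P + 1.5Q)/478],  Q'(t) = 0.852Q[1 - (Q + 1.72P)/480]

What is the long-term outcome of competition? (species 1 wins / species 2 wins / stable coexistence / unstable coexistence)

Compare the nullcline intercepts: K1/α12 = 478/1.5 = 319 < K2 = 480; K2/α21 = 480/1.72 = 279 < K1 = 478.
Since both are reversed, neither can invade when rare; the interior point is a saddle.

unstable coexistence (outcome depends on initial conditions)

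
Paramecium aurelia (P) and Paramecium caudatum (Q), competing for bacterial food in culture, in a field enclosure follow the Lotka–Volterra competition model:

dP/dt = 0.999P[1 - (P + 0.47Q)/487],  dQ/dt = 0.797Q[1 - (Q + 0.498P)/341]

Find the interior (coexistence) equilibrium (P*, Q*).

Setting both brackets to zero gives the nullclines P + 0.47Q = 487 and 0.498P + Q = 341.
Substituting Q = 341 - 0.498P into the first: P(1 - 0.47·0.498) = 487 - 0.47·341.
So P* = 327/0.766 = 427, and then Q* = 341 - 0.498·427 = 129.

P* ≈ 427, Q* ≈ 129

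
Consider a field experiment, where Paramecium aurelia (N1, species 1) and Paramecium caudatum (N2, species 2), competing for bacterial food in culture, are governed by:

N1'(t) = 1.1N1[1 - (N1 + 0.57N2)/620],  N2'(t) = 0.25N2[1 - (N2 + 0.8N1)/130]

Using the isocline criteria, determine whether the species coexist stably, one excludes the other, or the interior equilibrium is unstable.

Compare the nullcline intercepts: K1/α12 = 620/0.57 = 1090 > K2 = 130; K2/α21 = 130/0.8 = 162 < K1 = 620.
Since the inequalities point opposite ways, species 1 can invade but species 2 cannot.

species 1 excludes species 2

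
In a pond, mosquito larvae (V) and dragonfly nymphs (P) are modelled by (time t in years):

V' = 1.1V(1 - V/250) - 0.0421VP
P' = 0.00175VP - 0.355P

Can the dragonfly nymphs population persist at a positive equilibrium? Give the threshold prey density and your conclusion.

Threshold V = 203; K > 203, so yes, the predator persists.

The predator equation gives dP/dt > 0 only when V > 0.355/0.00175 = 203.
Without the predator, V → K = 250. Since 250 > 203, the predator can invade and persist.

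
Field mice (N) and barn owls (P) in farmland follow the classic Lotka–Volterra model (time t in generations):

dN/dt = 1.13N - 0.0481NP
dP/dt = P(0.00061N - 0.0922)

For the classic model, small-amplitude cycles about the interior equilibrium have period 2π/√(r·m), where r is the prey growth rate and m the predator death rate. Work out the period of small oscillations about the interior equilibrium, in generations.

T ≈ 19.5 generations

Here r = 1.13 and m = 0.0922, so r·m = 0.104.
ω = √0.104 = 0.323 per generation, hence T = 2π/ω ≈ 19.5 generations.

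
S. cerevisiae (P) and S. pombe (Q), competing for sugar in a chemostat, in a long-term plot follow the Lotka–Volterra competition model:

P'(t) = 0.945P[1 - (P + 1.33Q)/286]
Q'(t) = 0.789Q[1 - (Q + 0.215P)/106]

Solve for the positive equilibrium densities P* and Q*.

P* ≈ 203, Q* ≈ 62.3

Setting both brackets to zero gives the nullclines P + 1.33Q = 286 and 0.215P + Q = 106.
Substituting Q = 106 - 0.215P into the first: P(1 - 1.33·0.215) = 286 - 1.33·106.
So P* = 145/0.714 = 203, and then Q* = 106 - 0.215·203 = 62.3.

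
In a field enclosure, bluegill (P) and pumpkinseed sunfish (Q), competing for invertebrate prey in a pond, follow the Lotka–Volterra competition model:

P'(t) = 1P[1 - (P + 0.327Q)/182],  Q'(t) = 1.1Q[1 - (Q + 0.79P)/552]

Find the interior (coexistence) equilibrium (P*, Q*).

P* ≈ 2.02, Q* ≈ 550

Setting both brackets to zero gives the nullclines P + 0.327Q = 182 and 0.79P + Q = 552.
Substituting Q = 552 - 0.79P into the first: P(1 - 0.327·0.79) = 182 - 0.327·552.
So P* = 1.5/0.742 = 2.02, and then Q* = 552 - 0.79·2.02 = 550.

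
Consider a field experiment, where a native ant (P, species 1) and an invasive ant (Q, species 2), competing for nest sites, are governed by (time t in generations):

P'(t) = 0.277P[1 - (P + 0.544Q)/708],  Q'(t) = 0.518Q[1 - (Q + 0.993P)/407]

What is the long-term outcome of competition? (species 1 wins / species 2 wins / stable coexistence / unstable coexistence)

species 1 excludes species 2

Compare the nullcline intercepts: K1/α12 = 708/0.544 = 1300 > K2 = 407; K2/α21 = 407/0.993 = 410 < K1 = 708.
Since the inequalities point opposite ways, species 1 can invade but species 2 cannot.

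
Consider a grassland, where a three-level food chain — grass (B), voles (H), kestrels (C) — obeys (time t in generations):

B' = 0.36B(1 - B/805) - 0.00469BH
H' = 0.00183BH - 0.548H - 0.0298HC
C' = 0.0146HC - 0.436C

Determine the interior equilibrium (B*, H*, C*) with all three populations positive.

B* ≈ 492, H* ≈ 29.9, C* ≈ 11.8

From dC/dt = 0: 0.0146H* = 0.436, so H* = 29.9.
From dB/dt = 0: 0.36(1 - B*/805) = 0.00469·29.9, giving B* = 805·(1 - 0.389) = 492.
From dH/dt = 0: 0.00183·492 - 0.548 = 0.0298C*, so C* = 0.352/0.0298 = 11.8.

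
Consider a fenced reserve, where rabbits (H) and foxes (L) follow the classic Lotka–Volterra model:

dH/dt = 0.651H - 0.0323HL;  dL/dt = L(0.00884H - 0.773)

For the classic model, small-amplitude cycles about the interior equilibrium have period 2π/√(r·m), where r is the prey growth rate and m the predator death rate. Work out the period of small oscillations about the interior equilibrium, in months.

T ≈ 8.86 months

Here r = 0.651 and m = 0.773, so r·m = 0.503.
ω = √0.503 = 0.709 per month, hence T = 2π/ω ≈ 8.86 months.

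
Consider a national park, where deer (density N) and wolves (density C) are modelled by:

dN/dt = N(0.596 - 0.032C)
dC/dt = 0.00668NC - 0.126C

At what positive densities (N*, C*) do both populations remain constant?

N* ≈ 18.9, C* ≈ 18.6

Set dC/dt = 0 with C > 0: 0.00668N - 0.126 = 0, so N* = 0.126/0.00668 = 18.9.
Set dN/dt = 0 with N > 0: 0.596 - 0.032C = 0, so C* = 0.596/0.032 = 18.6.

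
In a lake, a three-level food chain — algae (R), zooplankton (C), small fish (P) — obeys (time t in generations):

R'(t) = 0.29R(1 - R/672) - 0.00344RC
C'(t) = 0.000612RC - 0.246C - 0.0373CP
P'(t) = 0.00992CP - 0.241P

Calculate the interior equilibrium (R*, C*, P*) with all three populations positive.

From dP/dt = 0: 0.00992C* = 0.241, so C* = 24.3.
From dR/dt = 0: 0.29(1 - R*/672) = 0.00344·24.3, giving R* = 672·(1 - 0.288) = 478.
From dC/dt = 0: 0.000612·478 - 0.246 = 0.0373P*, so P* = 0.0467/0.0373 = 1.25.

R* ≈ 478, C* ≈ 24.3, P* ≈ 1.25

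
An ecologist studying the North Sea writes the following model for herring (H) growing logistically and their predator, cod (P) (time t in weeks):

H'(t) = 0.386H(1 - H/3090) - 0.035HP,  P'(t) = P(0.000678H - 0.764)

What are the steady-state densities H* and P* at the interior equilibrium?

H* ≈ 1130, P* ≈ 7.01

From dP/dt = 0 with P > 0: 0.000678H* = 0.764, so H* = 1130.
Substitute into dH/dt = 0: 0.386(1 - 1130/3090) = 0.035P*.
The bracket is 0.635, giving P* = 0.245/0.035 = 7.01.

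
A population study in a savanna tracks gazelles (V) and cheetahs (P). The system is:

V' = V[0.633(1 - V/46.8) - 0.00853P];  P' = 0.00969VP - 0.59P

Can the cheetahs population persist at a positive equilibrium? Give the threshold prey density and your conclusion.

Threshold V = 60.9; K < 60.9, so no, the predator goes extinct.

The predator equation gives dP/dt > 0 only when V > 0.59/0.00969 = 60.9.
Without the predator, V → K = 46.8. Since 46.8 < 60.9, the predator cannot invade.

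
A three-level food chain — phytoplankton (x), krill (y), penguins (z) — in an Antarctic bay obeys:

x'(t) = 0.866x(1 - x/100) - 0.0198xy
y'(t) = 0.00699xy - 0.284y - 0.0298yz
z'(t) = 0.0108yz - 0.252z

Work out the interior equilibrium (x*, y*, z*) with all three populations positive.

From dz/dt = 0: 0.0108y* = 0.252, so y* = 23.3.
From dx/dt = 0: 0.866(1 - x*/100) = 0.0198·23.3, giving x* = 100·(1 - 0.533) = 46.7.
From dy/dt = 0: 0.00699·46.7 - 0.284 = 0.0298z*, so z* = 0.0421/0.0298 = 1.41.

x* ≈ 46.7, y* ≈ 23.3, z* ≈ 1.41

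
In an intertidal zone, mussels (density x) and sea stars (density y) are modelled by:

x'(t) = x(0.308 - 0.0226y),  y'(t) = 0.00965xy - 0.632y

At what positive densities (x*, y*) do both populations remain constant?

x* ≈ 65.5, y* ≈ 13.6

Set dy/dt = 0 with y > 0: 0.00965x - 0.632 = 0, so x* = 0.632/0.00965 = 65.5.
Set dx/dt = 0 with x > 0: 0.308 - 0.0226y = 0, so y* = 0.308/0.0226 = 13.6.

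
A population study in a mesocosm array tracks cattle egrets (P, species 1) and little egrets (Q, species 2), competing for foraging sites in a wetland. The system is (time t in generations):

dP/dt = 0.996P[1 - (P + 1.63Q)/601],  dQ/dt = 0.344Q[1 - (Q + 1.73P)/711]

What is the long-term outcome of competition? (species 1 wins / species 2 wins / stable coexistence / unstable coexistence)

unstable coexistence (outcome depends on initial conditions)

Compare the nullcline intercepts: K1/α12 = 601/1.63 = 369 < K2 = 711; K2/α21 = 711/1.73 = 411 < K1 = 601.
Since both are reversed, neither can invade when rare; the interior point is a saddle.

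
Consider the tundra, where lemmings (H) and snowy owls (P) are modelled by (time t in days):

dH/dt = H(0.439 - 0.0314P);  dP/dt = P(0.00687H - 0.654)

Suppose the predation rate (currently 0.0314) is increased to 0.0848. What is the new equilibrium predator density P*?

At the interior fixed point, setting dH/dt = 0 with H > 0 fixes P* = (prey growth rate)/(HP coefficient) — independent of the other coefficients.
With the change, P* = 0.439/0.0848 = 5.18; it falls from 14.

P* ≈ 5.18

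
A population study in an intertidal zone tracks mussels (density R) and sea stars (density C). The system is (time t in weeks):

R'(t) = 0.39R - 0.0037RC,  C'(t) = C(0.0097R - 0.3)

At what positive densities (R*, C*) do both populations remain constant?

R* ≈ 30.9, C* ≈ 105

Set dC/dt = 0 with C > 0: 0.0097R - 0.3 = 0, so R* = 0.3/0.0097 = 30.9.
Set dR/dt = 0 with R > 0: 0.39 - 0.0037C = 0, so C* = 0.39/0.0037 = 105.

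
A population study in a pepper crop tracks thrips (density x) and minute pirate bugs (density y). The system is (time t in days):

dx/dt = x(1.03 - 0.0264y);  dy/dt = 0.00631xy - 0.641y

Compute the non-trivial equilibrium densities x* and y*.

x* ≈ 102, y* ≈ 39

Set dy/dt = 0 with y > 0: 0.00631x - 0.641 = 0, so x* = 0.641/0.00631 = 102.
Set dx/dt = 0 with x > 0: 1.03 - 0.0264y = 0, so y* = 1.03/0.0264 = 39.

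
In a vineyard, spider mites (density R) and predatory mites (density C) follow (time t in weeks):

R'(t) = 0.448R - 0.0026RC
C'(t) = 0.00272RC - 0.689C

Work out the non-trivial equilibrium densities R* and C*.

R* ≈ 253, C* ≈ 172

Set dC/dt = 0 with C > 0: 0.00272R - 0.689 = 0, so R* = 0.689/0.00272 = 253.
Set dR/dt = 0 with R > 0: 0.448 - 0.0026C = 0, so C* = 0.448/0.0026 = 172.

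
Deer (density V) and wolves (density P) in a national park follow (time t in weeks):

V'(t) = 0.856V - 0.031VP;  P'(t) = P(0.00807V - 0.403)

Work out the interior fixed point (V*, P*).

Set dP/dt = 0 with P > 0: 0.00807V - 0.403 = 0, so V* = 0.403/0.00807 = 49.9.
Set dV/dt = 0 with V > 0: 0.856 - 0.031P = 0, so P* = 0.856/0.031 = 27.6.

V* ≈ 49.9, P* ≈ 27.6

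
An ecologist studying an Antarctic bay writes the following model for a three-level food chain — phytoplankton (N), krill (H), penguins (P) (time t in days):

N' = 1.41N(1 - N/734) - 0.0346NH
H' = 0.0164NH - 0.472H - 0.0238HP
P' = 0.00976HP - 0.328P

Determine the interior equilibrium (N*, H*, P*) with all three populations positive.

From dP/dt = 0: 0.00976H* = 0.328, so H* = 33.6.
From dN/dt = 0: 1.41(1 - N*/734) = 0.0346·33.6, giving N* = 734·(1 - 0.825) = 129.
From dH/dt = 0: 0.0164·129 - 0.472 = 0.0238P*, so P* = 1.64/0.0238 = 68.8.

N* ≈ 129, H* ≈ 33.6, P* ≈ 68.8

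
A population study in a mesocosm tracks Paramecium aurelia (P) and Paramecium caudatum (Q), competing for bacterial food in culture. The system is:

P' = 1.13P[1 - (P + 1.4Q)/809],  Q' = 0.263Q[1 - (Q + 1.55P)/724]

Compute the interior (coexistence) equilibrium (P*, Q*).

P* ≈ 175, Q* ≈ 453

Setting both brackets to zero gives the nullclines P + 1.4Q = 809 and 1.55P + Q = 724.
Substituting Q = 724 - 1.55P into the first: P(1 - 1.4·1.55) = 809 - 1.4·724.
So P* = -205/-1.17 = 175, and then Q* = 724 - 1.55·175 = 453.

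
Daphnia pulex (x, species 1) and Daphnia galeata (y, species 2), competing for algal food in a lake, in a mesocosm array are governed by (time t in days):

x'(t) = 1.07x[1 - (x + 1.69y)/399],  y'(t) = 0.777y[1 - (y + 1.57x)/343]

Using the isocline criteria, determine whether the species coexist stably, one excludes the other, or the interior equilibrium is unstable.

Compare the nullcline intercepts: K1/α12 = 399/1.69 = 236 < K2 = 343; K2/α21 = 343/1.57 = 218 < K1 = 399.
Since both are reversed, neither can invade when rare; the interior point is a saddle.

unstable coexistence (outcome depends on initial conditions)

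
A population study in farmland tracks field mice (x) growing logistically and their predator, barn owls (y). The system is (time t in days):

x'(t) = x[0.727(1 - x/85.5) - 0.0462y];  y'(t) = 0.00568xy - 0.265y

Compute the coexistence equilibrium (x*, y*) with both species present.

x* ≈ 46.7, y* ≈ 7.15

From dy/dt = 0 with y > 0: 0.00568x* = 0.265, so x* = 46.7.
Substitute into dx/dt = 0: 0.727(1 - 46.7/85.5) = 0.0462y*.
The bracket is 0.454, giving y* = 0.33/0.0462 = 7.15.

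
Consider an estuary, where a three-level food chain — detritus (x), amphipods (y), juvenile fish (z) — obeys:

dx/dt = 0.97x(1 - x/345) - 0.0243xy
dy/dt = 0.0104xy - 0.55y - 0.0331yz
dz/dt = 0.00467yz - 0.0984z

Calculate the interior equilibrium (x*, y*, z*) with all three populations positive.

x* ≈ 163, y* ≈ 21.1, z* ≈ 34.6

From dz/dt = 0: 0.00467y* = 0.0984, so y* = 21.1.
From dx/dt = 0: 0.97(1 - x*/345) = 0.0243·21.1, giving x* = 345·(1 - 0.528) = 163.
From dy/dt = 0: 0.0104·163 - 0.55 = 0.0331z*, so z* = 1.14/0.0331 = 34.6.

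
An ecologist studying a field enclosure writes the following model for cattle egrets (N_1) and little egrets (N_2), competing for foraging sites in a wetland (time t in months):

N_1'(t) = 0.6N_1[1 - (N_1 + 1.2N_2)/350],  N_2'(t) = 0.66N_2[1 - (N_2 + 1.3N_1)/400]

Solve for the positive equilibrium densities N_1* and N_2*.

N_1* ≈ 232, N_2* ≈ 98.2

Setting both brackets to zero gives the nullclines N_1 + 1.2N_2 = 350 and 1.3N_1 + N_2 = 400.
Substituting N_2 = 400 - 1.3N_1 into the first: N_1(1 - 1.2·1.3) = 350 - 1.2·400.
So N_1* = -130/-0.56 = 232, and then N_2* = 400 - 1.3·232 = 98.2.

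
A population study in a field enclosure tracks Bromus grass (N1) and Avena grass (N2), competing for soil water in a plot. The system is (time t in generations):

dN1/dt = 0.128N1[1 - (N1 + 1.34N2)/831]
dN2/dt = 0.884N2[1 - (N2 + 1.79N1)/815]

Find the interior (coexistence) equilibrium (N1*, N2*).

Setting both brackets to zero gives the nullclines N1 + 1.34N2 = 831 and 1.79N1 + N2 = 815.
Substituting N2 = 815 - 1.79N1 into the first: N1(1 - 1.34·1.79) = 831 - 1.34·815.
So N1* = -261/-1.4 = 187, and then N2* = 815 - 1.79·187 = 481.

N1* ≈ 187, N2* ≈ 481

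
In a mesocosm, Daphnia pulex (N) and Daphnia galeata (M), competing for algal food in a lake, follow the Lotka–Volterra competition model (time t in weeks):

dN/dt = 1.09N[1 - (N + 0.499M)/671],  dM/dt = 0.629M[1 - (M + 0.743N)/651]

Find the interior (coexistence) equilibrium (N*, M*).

Setting both brackets to zero gives the nullclines N + 0.499M = 671 and 0.743N + M = 651.
Substituting M = 651 - 0.743N into the first: N(1 - 0.499·0.743) = 671 - 0.499·651.
So N* = 346/0.629 = 550, and then M* = 651 - 0.743·550 = 242.

N* ≈ 550, M* ≈ 242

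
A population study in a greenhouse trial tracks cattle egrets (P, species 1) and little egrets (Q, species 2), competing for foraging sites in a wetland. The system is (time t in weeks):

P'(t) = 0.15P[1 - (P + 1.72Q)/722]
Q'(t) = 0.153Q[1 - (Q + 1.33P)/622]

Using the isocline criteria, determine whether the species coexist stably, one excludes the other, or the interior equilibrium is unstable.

unstable coexistence (outcome depends on initial conditions)

Compare the nullcline intercepts: K1/α12 = 722/1.72 = 420 < K2 = 622; K2/α21 = 622/1.33 = 468 < K1 = 722.
Since both are reversed, neither can invade when rare; the interior point is a saddle.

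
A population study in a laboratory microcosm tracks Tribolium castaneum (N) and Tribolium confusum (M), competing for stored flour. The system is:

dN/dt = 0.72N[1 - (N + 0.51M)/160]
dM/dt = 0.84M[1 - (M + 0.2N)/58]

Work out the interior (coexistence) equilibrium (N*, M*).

Setting both brackets to zero gives the nullclines N + 0.51M = 160 and 0.2N + M = 58.
Substituting M = 58 - 0.2N into the first: N(1 - 0.51·0.2) = 160 - 0.51·58.
So N* = 130/0.898 = 145, and then M* = 58 - 0.2·145 = 29.

N* ≈ 145, M* ≈ 29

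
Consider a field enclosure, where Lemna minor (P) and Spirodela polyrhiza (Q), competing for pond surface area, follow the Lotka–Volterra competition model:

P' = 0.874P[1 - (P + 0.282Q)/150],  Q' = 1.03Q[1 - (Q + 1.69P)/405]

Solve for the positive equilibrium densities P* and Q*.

Setting both brackets to zero gives the nullclines P + 0.282Q = 150 and 1.69P + Q = 405.
Substituting Q = 405 - 1.69P into the first: P(1 - 0.282·1.69) = 150 - 0.282·405.
So P* = 35.8/0.523 = 68.4, and then Q* = 405 - 1.69·68.4 = 289.

P* ≈ 68.4, Q* ≈ 289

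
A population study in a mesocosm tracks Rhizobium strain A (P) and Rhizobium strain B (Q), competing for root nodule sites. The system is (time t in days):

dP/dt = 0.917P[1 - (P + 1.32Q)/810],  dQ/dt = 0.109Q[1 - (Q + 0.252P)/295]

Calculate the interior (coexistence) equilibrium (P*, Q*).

Setting both brackets to zero gives the nullclines P + 1.32Q = 810 and 0.252P + Q = 295.
Substituting Q = 295 - 0.252P into the first: P(1 - 1.32·0.252) = 810 - 1.32·295.
So P* = 421/0.667 = 630, and then Q* = 295 - 0.252·630 = 136.

P* ≈ 630, Q* ≈ 136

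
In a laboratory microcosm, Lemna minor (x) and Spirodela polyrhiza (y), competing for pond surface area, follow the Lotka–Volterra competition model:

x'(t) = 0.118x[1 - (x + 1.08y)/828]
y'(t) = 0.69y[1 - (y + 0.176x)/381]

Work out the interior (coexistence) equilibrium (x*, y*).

x* ≈ 514, y* ≈ 290

Setting both brackets to zero gives the nullclines x + 1.08y = 828 and 0.176x + y = 381.
Substituting y = 381 - 0.176x into the first: x(1 - 1.08·0.176) = 828 - 1.08·381.
So x* = 417/0.81 = 514, and then y* = 381 - 0.176·514 = 290.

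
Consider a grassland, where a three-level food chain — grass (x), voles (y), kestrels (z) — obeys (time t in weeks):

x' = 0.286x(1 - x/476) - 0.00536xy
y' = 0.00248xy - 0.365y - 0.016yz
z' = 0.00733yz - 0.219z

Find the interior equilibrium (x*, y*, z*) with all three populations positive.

x* ≈ 209, y* ≈ 29.9, z* ≈ 9.66

From dz/dt = 0: 0.00733y* = 0.219, so y* = 29.9.
From dx/dt = 0: 0.286(1 - x*/476) = 0.00536·29.9, giving x* = 476·(1 - 0.56) = 209.
From dy/dt = 0: 0.00248·209 - 0.365 = 0.016z*, so z* = 0.154/0.016 = 9.66.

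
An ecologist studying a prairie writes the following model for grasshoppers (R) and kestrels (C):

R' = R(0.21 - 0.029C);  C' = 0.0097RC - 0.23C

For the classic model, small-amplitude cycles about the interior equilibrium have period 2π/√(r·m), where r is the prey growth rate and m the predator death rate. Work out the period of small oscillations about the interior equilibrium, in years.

T ≈ 28.6 years

Here r = 0.21 and m = 0.23, so r·m = 0.0483.
ω = √0.0483 = 0.22 per year, hence T = 2π/ω ≈ 28.6 years.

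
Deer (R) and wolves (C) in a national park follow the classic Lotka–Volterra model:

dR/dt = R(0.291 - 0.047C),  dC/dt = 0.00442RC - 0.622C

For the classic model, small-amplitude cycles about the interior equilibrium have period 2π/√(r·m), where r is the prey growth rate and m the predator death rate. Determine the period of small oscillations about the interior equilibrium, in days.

Here r = 0.291 and m = 0.622, so r·m = 0.181.
ω = √0.181 = 0.425 per day, hence T = 2π/ω ≈ 14.8 days.

T ≈ 14.8 days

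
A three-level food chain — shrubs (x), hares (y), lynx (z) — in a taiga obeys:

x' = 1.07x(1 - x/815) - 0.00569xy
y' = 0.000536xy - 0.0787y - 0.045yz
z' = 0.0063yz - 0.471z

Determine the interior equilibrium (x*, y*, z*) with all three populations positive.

x* ≈ 491, y* ≈ 74.8, z* ≈ 4.1

From dz/dt = 0: 0.0063y* = 0.471, so y* = 74.8.
From dx/dt = 0: 1.07(1 - x*/815) = 0.00569·74.8, giving x* = 815·(1 - 0.398) = 491.
From dy/dt = 0: 0.000536·491 - 0.0787 = 0.045z*, so z* = 0.184/0.045 = 4.1.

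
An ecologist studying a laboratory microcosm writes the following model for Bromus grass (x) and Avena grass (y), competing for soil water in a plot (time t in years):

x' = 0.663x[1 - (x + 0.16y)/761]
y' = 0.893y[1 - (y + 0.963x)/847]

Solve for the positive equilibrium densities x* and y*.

Setting both brackets to zero gives the nullclines x + 0.16y = 761 and 0.963x + y = 847.
Substituting y = 847 - 0.963x into the first: x(1 - 0.16·0.963) = 761 - 0.16·847.
So x* = 625/0.846 = 739, and then y* = 847 - 0.963·739 = 135.

x* ≈ 739, y* ≈ 135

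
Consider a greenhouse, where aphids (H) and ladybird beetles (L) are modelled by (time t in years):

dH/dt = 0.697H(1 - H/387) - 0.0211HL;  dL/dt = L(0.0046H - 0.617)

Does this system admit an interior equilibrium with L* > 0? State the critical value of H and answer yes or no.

The predator equation gives dL/dt > 0 only when H > 0.617/0.0046 = 134.
Without the predator, H → K = 387. Since 387 > 134, the predator can invade and persist.

Threshold H = 134; K > 134, so yes, the predator persists.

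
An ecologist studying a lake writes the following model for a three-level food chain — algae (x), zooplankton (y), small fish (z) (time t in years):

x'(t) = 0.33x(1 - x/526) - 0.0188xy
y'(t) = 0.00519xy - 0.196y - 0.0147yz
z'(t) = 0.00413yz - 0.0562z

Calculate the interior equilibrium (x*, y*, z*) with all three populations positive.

x* ≈ 118, y* ≈ 13.6, z* ≈ 28.4

From dz/dt = 0: 0.00413y* = 0.0562, so y* = 13.6.
From dx/dt = 0: 0.33(1 - x*/526) = 0.0188·13.6, giving x* = 526·(1 - 0.775) = 118.
From dy/dt = 0: 0.00519·118 - 0.196 = 0.0147z*, so z* = 0.418/0.0147 = 28.4.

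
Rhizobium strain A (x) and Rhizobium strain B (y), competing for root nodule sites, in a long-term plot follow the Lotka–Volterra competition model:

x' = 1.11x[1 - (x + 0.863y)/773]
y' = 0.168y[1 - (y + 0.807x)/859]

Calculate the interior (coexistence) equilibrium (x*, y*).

Setting both brackets to zero gives the nullclines x + 0.863y = 773 and 0.807x + y = 859.
Substituting y = 859 - 0.807x into the first: x(1 - 0.863·0.807) = 773 - 0.863·859.
So x* = 31.7/0.304 = 104, and then y* = 859 - 0.807·104 = 775.

x* ≈ 104, y* ≈ 775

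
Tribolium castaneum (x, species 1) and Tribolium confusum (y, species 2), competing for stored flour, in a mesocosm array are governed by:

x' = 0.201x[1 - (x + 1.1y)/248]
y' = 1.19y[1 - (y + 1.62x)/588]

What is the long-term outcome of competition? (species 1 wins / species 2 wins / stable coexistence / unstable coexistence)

Compare the nullcline intercepts: K1/α12 = 248/1.1 = 225 < K2 = 588; K2/α21 = 588/1.62 = 363 > K1 = 248.
Since the inequalities point opposite ways, species 2 can invade but species 1 cannot.

species 2 excludes species 1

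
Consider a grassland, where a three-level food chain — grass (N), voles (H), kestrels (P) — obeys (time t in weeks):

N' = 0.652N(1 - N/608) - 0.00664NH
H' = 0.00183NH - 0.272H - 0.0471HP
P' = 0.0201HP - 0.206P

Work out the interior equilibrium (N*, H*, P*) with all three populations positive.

N* ≈ 545, H* ≈ 10.2, P* ≈ 15.4

From dP/dt = 0: 0.0201H* = 0.206, so H* = 10.2.
From dN/dt = 0: 0.652(1 - N*/608) = 0.00664·10.2, giving N* = 608·(1 - 0.104) = 545.
From dH/dt = 0: 0.00183·545 - 0.272 = 0.0471P*, so P* = 0.725/0.0471 = 15.4.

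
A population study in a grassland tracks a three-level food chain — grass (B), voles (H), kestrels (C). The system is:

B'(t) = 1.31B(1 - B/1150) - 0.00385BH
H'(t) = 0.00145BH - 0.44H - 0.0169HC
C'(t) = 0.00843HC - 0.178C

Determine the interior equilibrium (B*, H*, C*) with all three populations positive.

B* ≈ 1080, H* ≈ 21.1, C* ≈ 66.5

From dC/dt = 0: 0.00843H* = 0.178, so H* = 21.1.
From dB/dt = 0: 1.31(1 - B*/1150) = 0.00385·21.1, giving B* = 1150·(1 - 0.0621) = 1080.
From dH/dt = 0: 0.00145·1080 - 0.44 = 0.0169C*, so C* = 1.12/0.0169 = 66.5.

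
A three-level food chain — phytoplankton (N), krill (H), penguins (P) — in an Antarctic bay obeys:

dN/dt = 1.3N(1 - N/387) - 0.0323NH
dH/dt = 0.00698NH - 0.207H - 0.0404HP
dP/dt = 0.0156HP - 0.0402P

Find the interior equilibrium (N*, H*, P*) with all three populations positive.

N* ≈ 362, H* ≈ 2.58, P* ≈ 57.5

From dP/dt = 0: 0.0156H* = 0.0402, so H* = 2.58.
From dN/dt = 0: 1.3(1 - N*/387) = 0.0323·2.58, giving N* = 387·(1 - 0.064) = 362.
From dH/dt = 0: 0.00698·362 - 0.207 = 0.0404P*, so P* = 2.32/0.0404 = 57.5.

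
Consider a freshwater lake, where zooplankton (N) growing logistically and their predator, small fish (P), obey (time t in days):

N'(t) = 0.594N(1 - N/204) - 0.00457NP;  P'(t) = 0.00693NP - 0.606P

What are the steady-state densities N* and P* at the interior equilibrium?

N* ≈ 87.4, P* ≈ 74.3

From dP/dt = 0 with P > 0: 0.00693N* = 0.606, so N* = 87.4.
Substitute into dN/dt = 0: 0.594(1 - 87.4/204) = 0.00457P*.
The bracket is 0.571, giving P* = 0.339/0.00457 = 74.3.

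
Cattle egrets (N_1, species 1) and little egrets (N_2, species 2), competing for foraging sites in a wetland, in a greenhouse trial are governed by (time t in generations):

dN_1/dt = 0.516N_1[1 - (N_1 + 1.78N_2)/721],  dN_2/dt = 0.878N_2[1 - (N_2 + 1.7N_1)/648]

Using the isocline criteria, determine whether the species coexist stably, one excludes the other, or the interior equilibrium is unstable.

unstable coexistence (outcome depends on initial conditions)

Compare the nullcline intercepts: K1/α12 = 721/1.78 = 405 < K2 = 648; K2/α21 = 648/1.7 = 381 < K1 = 721.
Since both are reversed, neither can invade when rare; the interior point is a saddle.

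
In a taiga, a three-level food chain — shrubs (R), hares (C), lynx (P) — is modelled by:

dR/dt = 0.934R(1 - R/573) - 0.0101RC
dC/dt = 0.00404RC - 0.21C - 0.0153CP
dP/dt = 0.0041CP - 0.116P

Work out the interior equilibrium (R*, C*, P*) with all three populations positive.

From dP/dt = 0: 0.0041C* = 0.116, so C* = 28.3.
From dR/dt = 0: 0.934(1 - R*/573) = 0.0101·28.3, giving R* = 573·(1 - 0.306) = 398.
From dC/dt = 0: 0.00404·398 - 0.21 = 0.0153P*, so P* = 1.4/0.0153 = 91.3.

R* ≈ 398, C* ≈ 28.3, P* ≈ 91.3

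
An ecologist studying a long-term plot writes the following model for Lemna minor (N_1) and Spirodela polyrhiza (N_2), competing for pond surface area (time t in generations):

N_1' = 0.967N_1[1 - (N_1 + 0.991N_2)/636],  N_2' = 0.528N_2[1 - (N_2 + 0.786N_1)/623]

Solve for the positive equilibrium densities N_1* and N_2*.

N_1* ≈ 84.2, N_2* ≈ 557

Setting both brackets to zero gives the nullclines N_1 + 0.991N_2 = 636 and 0.786N_1 + N_2 = 623.
Substituting N_2 = 623 - 0.786N_1 into the first: N_1(1 - 0.991·0.786) = 636 - 0.991·623.
So N_1* = 18.6/0.221 = 84.2, and then N_2* = 623 - 0.786·84.2 = 557.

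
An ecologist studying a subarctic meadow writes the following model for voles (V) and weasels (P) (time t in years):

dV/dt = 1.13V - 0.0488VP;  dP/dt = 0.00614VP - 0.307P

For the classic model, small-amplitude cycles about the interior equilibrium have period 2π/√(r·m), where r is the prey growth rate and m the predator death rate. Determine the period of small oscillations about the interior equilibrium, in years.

T ≈ 10.7 years

Here r = 1.13 and m = 0.307, so r·m = 0.347.
ω = √0.347 = 0.589 per year, hence T = 2π/ω ≈ 10.7 years.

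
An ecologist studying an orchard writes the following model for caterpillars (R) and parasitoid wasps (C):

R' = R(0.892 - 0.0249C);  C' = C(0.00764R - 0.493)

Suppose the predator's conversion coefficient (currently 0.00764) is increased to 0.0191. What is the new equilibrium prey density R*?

At the interior fixed point, setting dC/dt = 0 with C > 0 fixes R* = (predator death rate)/(RC coefficient) — independent of the other coefficients.
With the change, R* = 0.493/0.0191 = 25.8; it falls from 64.5.

R* ≈ 25.8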